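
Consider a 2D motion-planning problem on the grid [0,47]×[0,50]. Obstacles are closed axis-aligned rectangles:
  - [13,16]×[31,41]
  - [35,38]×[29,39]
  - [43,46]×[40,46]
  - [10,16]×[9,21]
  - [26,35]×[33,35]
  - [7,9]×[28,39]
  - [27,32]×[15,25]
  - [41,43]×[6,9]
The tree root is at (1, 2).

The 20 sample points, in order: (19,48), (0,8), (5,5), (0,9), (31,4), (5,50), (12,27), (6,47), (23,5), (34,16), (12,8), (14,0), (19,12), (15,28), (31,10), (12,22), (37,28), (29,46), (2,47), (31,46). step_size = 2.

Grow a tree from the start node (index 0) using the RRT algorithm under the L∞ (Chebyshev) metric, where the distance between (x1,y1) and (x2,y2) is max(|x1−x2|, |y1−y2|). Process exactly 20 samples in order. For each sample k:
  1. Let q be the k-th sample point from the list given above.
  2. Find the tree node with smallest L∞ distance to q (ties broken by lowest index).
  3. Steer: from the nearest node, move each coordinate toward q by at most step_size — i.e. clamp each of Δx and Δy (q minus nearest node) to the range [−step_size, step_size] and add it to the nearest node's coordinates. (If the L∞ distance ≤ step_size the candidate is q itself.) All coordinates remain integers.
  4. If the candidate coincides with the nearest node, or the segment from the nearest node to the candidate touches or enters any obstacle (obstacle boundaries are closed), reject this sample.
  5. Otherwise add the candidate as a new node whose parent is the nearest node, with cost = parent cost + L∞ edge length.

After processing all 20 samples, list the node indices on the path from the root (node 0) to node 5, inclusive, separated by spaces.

1. q=(19,48) nearest=0 d=46 new=(3,4) → add node 1 parent=0 cost=2
2. q=(0,8) nearest=1 d=4 new=(1,6) → add node 2 parent=1 cost=4
3. q=(5,5) nearest=1 d=2 new=(5,5) → add node 3 parent=1 cost=4
4. q=(0,9) nearest=2 d=3 new=(0,8) → add node 4 parent=2 cost=6
5. q=(31,4) nearest=3 d=26 new=(7,4) → add node 5 parent=3 cost=6
6. q=(5,50) nearest=4 d=42 new=(2,10) → add node 6 parent=4 cost=8
7. q=(12,27) nearest=6 d=17 new=(4,12) → add node 7 parent=6 cost=10
8. q=(6,47) nearest=7 d=35 new=(6,14) → add node 8 parent=7 cost=12
9. q=(23,5) nearest=5 d=16 new=(9,5) → add node 9 parent=5 cost=8
10. q=(34,16) nearest=9 d=25 new=(11,7) → add node 10 parent=9 cost=10
11. q=(12,8) nearest=10 d=1 new=(12,8) → add node 11 parent=10 cost=11
12. q=(14,0) nearest=9 d=5 new=(11,3) → add node 12 parent=9 cost=10
13. q=(19,12) nearest=11 d=7 new=(14,10) → blocked by [10,16]×[9,21], reject
14. q=(15,28) nearest=8 d=14 new=(8,16) → add node 13 parent=8 cost=14
15. q=(31,10) nearest=11 d=19 new=(14,10) → blocked by [10,16]×[9,21], reject
16. q=(12,22) nearest=13 d=6 new=(10,18) → blocked by [10,16]×[9,21], reject
17. q=(37,28) nearest=11 d=25 new=(14,10) → blocked by [10,16]×[9,21], reject
18. q=(29,46) nearest=13 d=30 new=(10,18) → blocked by [10,16]×[9,21], reject
19. q=(2,47) nearest=13 d=31 new=(6,18) → add node 14 parent=13 cost=16
20. q=(31,46) nearest=14 d=28 new=(8,20) → add node 15 parent=14 cost=18

Path: 0 1 3 5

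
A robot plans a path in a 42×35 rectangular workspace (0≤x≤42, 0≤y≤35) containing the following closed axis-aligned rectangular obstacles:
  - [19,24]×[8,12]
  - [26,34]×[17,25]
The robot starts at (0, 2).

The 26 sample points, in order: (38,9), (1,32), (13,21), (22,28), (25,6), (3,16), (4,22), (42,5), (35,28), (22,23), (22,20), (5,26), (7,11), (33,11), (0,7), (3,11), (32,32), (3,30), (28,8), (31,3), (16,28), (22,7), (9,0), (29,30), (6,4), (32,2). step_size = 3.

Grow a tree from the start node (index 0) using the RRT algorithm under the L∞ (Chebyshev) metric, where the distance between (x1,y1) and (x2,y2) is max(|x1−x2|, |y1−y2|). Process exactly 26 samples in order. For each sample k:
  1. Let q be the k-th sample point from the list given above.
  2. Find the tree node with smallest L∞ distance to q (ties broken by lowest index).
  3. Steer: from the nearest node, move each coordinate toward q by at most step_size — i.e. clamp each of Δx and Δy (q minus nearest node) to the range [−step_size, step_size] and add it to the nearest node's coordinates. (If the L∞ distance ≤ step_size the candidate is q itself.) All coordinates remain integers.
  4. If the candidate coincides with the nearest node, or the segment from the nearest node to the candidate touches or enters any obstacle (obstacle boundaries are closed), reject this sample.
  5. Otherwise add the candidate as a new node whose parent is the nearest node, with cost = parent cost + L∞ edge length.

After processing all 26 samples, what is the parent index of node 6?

1. q=(38,9) nearest=0 d=38 new=(3,5) → add node 1 parent=0 cost=3
2. q=(1,32) nearest=1 d=27 new=(1,8) → add node 2 parent=1 cost=6
3. q=(13,21) nearest=2 d=13 new=(4,11) → add node 3 parent=2 cost=9
4. q=(22,28) nearest=3 d=18 new=(7,14) → add node 4 parent=3 cost=12
5. q=(25,6) nearest=4 d=18 new=(10,11) → add node 5 parent=4 cost=15
6. q=(3,16) nearest=4 d=4 new=(4,16) → add node 6 parent=4 cost=15
7. q=(4,22) nearest=6 d=6 new=(4,19) → add node 7 parent=6 cost=18
8. q=(42,5) nearest=5 d=32 new=(13,8) → add node 8 parent=5 cost=18
9. q=(35,28) nearest=8 d=22 new=(16,11) → add node 9 parent=8 cost=21
10. q=(22,23) nearest=5 d=12 new=(13,14) → add node 10 parent=5 cost=18
11. q=(22,20) nearest=9 d=9 new=(19,14) → add node 11 parent=9 cost=24
12. q=(5,26) nearest=7 d=7 new=(5,22) → add node 12 parent=7 cost=21
13. q=(7,11) nearest=3 d=3 new=(7,11) → add node 13 parent=3 cost=12
14. q=(33,11) nearest=11 d=14 new=(22,11) → blocked by [19,24]×[8,12], reject
15. q=(0,7) nearest=2 d=1 new=(0,7) → add node 14 parent=2 cost=7
16. q=(3,11) nearest=3 d=1 new=(3,11) → add node 15 parent=3 cost=10
17. q=(32,32) nearest=11 d=18 new=(22,17) → add node 16 parent=11 cost=27
18. q=(3,30) nearest=12 d=8 new=(3,25) → add node 17 parent=12 cost=24
19. q=(28,8) nearest=11 d=9 new=(22,11) → blocked by [19,24]×[8,12], reject
20. q=(31,3) nearest=11 d=12 new=(22,11) → blocked by [19,24]×[8,12], reject
21. q=(16,28) nearest=12 d=11 new=(8,25) → add node 18 parent=12 cost=24
22. q=(22,7) nearest=9 d=6 new=(19,8) → blocked by [19,24]×[8,12], reject
23. q=(9,0) nearest=1 d=6 new=(6,2) → add node 19 parent=1 cost=6
24. q=(29,30) nearest=16 d=13 new=(25,20) → add node 20 parent=16 cost=30
25. q=(6,4) nearest=19 d=2 new=(6,4) → add node 21 parent=19 cost=8
26. q=(32,2) nearest=11 d=13 new=(22,11) → blocked by [19,24]×[8,12], reject

Parent of node 6: 4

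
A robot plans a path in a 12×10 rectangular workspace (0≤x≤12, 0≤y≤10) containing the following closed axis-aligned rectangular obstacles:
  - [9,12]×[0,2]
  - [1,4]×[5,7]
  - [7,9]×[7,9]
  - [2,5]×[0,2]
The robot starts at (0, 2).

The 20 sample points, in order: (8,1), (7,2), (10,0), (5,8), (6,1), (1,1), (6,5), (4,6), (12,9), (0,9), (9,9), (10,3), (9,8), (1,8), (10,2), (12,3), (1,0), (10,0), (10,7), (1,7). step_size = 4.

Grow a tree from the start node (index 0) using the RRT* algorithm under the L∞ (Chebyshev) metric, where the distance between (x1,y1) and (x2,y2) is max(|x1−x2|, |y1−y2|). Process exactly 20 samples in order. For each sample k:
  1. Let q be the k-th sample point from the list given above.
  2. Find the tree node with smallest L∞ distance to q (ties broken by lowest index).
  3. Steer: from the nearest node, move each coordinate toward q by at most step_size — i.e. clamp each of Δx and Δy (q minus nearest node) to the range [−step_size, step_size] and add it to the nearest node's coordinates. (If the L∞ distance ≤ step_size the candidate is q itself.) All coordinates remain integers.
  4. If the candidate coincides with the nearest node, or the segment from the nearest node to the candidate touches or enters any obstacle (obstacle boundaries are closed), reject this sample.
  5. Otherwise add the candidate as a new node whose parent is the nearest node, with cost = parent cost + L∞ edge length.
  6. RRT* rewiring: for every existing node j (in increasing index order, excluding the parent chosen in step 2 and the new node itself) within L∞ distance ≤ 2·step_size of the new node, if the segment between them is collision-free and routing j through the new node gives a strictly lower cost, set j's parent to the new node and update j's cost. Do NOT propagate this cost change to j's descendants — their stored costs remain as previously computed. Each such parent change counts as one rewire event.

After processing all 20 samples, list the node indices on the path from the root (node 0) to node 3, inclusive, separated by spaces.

Path: 0 2 3

1. q=(8,1) nearest=0 d=8 new=(4,1) → blocked by [2,5]×[0,2], reject
2. q=(7,2) nearest=0 d=7 new=(4,2) → blocked by [2,5]×[0,2], reject
3. q=(10,0) nearest=0 d=10 new=(4,0) → blocked by [2,5]×[0,2], reject
4. q=(5,8) nearest=0 d=6 new=(4,6) → blocked by [1,4]×[5,7], reject
5. q=(6,1) nearest=0 d=6 new=(4,1) → blocked by [2,5]×[0,2], reject
6. q=(1,1) nearest=0 d=1 new=(1,1) → add node 1 parent=0 cost=1
7. q=(6,5) nearest=1 d=5 new=(5,5) → blocked by [2,5]×[0,2], reject
8. q=(4,6) nearest=0 d=4 new=(4,6) → blocked by [1,4]×[5,7], reject
9. q=(12,9) nearest=1 d=11 new=(5,5) → blocked by [2,5]×[0,2], reject
10. q=(0,9) nearest=0 d=7 new=(0,6) → add node 2 parent=0 cost=4
11. q=(9,9) nearest=1 d=8 new=(5,5) → blocked by [2,5]×[0,2], reject
12. q=(10,3) nearest=1 d=9 new=(5,3) → blocked by [2,5]×[0,2], reject
13. q=(9,8) nearest=1 d=8 new=(5,5) → blocked by [2,5]×[0,2], reject
14. q=(1,8) nearest=2 d=2 new=(1,8) → add node 3 parent=2 cost=6
15. q=(10,2) nearest=1 d=9 new=(5,2) → blocked by [2,5]×[0,2], reject
16. q=(12,3) nearest=1 d=11 new=(5,3) → blocked by [2,5]×[0,2], reject
17. q=(1,0) nearest=1 d=1 new=(1,0) → add node 4 parent=1 cost=2
18. q=(10,0) nearest=1 d=9 new=(5,0) → blocked by [2,5]×[0,2], reject
19. q=(10,7) nearest=1 d=9 new=(5,5) → blocked by [2,5]×[0,2], reject
20. q=(1,7) nearest=2 d=1 new=(1,7) → blocked by [1,4]×[5,7], reject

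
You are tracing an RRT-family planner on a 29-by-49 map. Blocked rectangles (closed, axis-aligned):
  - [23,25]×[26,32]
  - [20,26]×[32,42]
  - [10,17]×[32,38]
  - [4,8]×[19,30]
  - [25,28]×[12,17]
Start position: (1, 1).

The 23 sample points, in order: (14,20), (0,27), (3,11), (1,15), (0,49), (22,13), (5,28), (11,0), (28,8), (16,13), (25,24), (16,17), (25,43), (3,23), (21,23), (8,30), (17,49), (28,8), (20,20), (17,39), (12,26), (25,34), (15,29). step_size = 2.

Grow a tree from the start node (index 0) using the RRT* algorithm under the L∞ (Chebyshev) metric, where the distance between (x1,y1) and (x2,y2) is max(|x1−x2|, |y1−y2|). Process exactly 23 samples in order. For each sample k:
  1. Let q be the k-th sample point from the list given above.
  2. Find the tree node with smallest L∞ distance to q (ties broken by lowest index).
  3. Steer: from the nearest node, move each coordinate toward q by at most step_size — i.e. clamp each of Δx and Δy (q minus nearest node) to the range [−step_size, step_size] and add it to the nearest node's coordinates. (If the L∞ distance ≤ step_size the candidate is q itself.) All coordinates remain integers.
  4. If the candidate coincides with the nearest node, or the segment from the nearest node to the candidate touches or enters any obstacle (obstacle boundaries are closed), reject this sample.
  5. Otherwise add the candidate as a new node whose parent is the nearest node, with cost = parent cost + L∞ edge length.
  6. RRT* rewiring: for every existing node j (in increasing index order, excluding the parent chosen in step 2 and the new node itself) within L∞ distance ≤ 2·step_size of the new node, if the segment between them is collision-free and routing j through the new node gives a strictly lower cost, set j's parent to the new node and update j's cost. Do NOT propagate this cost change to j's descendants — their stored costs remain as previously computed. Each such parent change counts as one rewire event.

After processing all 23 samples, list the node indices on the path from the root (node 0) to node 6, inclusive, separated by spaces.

1. q=(14,20) nearest=0 d=19 new=(3,3) → add node 1 parent=0 cost=2
2. q=(0,27) nearest=1 d=24 new=(1,5) → add node 2 parent=1 cost=4
3. q=(3,11) nearest=2 d=6 new=(3,7) → add node 3 parent=2 cost=6
4. q=(1,15) nearest=3 d=8 new=(1,9) → add node 4 parent=3 cost=8
5. q=(0,49) nearest=4 d=40 new=(0,11) → add node 5 parent=4 cost=10
6. q=(22,13) nearest=1 d=19 new=(5,5) → add node 6 parent=1 cost=4
7. q=(5,28) nearest=5 d=17 new=(2,13) → add node 7 parent=5 cost=12
8. q=(11,0) nearest=6 d=6 new=(7,3) → add node 8 parent=6 cost=6
9. q=(28,8) nearest=8 d=21 new=(9,5) → add node 9 parent=8 cost=8
10. q=(16,13) nearest=9 d=8 new=(11,7) → add node 10 parent=9 cost=10
11. q=(25,24) nearest=10 d=17 new=(13,9) → add node 11 parent=10 cost=12
12. q=(16,17) nearest=11 d=8 new=(15,11) → add node 12 parent=11 cost=14
13. q=(25,43) nearest=7 d=30 new=(4,15) → add node 13 parent=7 cost=14
14. q=(3,23) nearest=13 d=8 new=(3,17) → add node 14 parent=13 cost=16
15. q=(21,23) nearest=12 d=12 new=(17,13) → add node 15 parent=12 cost=16
16. q=(8,30) nearest=14 d=13 new=(5,19) → blocked by [4,8]×[19,30], reject
17. q=(17,49) nearest=14 d=32 new=(5,19) → blocked by [4,8]×[19,30], reject
18. q=(28,8) nearest=15 d=11 new=(19,11) → add node 16 parent=15 cost=18
19. q=(20,20) nearest=15 d=7 new=(19,15) → add node 17 parent=15 cost=18
20. q=(17,39) nearest=14 d=22 new=(5,19) → blocked by [4,8]×[19,30], reject
21. q=(12,26) nearest=14 d=9 new=(5,19) → blocked by [4,8]×[19,30], reject
22. q=(25,34) nearest=17 d=19 new=(21,17) → add node 18 parent=17 cost=20
23. q=(15,29) nearest=14 d=12 new=(5,19) → blocked by [4,8]×[19,30], reject

Path: 0 1 6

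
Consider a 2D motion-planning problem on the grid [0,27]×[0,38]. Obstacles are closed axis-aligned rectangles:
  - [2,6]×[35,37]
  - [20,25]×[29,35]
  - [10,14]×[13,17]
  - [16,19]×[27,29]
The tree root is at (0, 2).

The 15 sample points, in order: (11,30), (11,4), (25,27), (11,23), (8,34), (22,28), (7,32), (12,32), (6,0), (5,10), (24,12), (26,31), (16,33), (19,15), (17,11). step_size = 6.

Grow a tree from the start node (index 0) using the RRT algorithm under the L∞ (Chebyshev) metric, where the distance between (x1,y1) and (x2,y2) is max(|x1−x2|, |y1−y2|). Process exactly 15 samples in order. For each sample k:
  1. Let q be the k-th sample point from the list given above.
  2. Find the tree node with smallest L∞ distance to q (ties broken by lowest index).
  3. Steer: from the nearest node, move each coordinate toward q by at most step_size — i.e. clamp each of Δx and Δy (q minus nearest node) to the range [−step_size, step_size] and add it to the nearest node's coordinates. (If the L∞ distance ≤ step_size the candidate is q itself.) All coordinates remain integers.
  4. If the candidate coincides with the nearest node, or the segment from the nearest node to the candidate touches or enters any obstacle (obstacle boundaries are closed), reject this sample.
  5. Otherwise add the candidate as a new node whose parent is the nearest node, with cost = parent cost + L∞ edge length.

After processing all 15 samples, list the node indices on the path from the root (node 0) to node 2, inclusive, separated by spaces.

Path: 0 1 2

1. q=(11,30) nearest=0 d=28 new=(6,8) → add node 1 parent=0 cost=6
2. q=(11,4) nearest=1 d=5 new=(11,4) → add node 2 parent=1 cost=11
3. q=(25,27) nearest=1 d=19 new=(12,14) → blocked by [10,14]×[13,17], reject
4. q=(11,23) nearest=1 d=15 new=(11,14) → blocked by [10,14]×[13,17], reject
5. q=(8,34) nearest=1 d=26 new=(8,14) → add node 3 parent=1 cost=12
6. q=(22,28) nearest=3 d=14 new=(14,20) → blocked by [10,14]×[13,17], reject
7. q=(7,32) nearest=3 d=18 new=(7,20) → add node 4 parent=3 cost=18
8. q=(12,32) nearest=4 d=12 new=(12,26) → add node 5 parent=4 cost=24
9. q=(6,0) nearest=2 d=5 new=(6,0) → add node 6 parent=2 cost=16
10. q=(5,10) nearest=1 d=2 new=(5,10) → add node 7 parent=1 cost=8
11. q=(24,12) nearest=2 d=13 new=(17,10) → add node 8 parent=2 cost=17
12. q=(26,31) nearest=5 d=14 new=(18,31) → add node 9 parent=5 cost=30
13. q=(16,33) nearest=9 d=2 new=(16,33) → add node 10 parent=9 cost=32
14. q=(19,15) nearest=8 d=5 new=(19,15) → add node 11 parent=8 cost=22
15. q=(17,11) nearest=8 d=1 new=(17,11) → add node 12 parent=8 cost=18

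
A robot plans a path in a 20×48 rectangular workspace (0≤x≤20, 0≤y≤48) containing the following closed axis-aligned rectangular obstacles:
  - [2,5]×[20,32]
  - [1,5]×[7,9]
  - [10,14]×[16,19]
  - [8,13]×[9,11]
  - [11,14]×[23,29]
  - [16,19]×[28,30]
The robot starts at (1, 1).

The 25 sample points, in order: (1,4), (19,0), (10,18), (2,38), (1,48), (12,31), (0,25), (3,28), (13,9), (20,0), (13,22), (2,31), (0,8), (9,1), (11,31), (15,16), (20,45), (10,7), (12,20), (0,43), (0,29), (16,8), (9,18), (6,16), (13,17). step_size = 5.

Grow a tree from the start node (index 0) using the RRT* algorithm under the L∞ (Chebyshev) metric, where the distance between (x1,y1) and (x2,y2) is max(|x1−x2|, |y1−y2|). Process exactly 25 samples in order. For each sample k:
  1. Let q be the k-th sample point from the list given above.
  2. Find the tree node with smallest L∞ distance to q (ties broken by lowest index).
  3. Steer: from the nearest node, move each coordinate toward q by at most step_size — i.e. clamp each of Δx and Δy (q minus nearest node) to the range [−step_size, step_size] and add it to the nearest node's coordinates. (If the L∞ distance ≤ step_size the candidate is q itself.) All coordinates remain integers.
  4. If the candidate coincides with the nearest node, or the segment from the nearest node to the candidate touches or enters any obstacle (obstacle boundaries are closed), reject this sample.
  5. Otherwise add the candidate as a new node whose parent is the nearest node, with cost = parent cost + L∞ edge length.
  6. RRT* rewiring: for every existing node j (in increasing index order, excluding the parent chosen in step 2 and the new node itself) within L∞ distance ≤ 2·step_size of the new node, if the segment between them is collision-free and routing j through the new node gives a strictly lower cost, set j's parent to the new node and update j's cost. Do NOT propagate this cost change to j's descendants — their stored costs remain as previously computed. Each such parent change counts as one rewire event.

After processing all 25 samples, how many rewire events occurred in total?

1. q=(1,4) nearest=0 d=3 new=(1,4) → add node 1 parent=0 cost=3
2. q=(19,0) nearest=0 d=18 new=(6,0) → add node 2 parent=0 cost=5
3. q=(10,18) nearest=1 d=14 new=(6,9) → blocked by [1,5]×[7,9], reject
4. q=(2,38) nearest=1 d=34 new=(2,9) → blocked by [1,5]×[7,9], reject
5. q=(1,48) nearest=1 d=44 new=(1,9) → blocked by [1,5]×[7,9], reject
6. q=(12,31) nearest=1 d=27 new=(6,9) → blocked by [1,5]×[7,9], reject
7. q=(0,25) nearest=1 d=21 new=(0,9) → add node 3 parent=1 cost=8
8. q=(3,28) nearest=3 d=19 new=(3,14) → add node 4 parent=3 cost=13
9. q=(13,9) nearest=2 d=9 new=(11,5) → add node 5 parent=2 cost=10
10. q=(20,0) nearest=5 d=9 new=(16,0) → add node 6 parent=5 cost=15
11. q=(13,22) nearest=4 d=10 new=(8,19) → add node 7 parent=4 cost=18
12. q=(2,31) nearest=7 d=12 new=(3,24) → blocked by [2,5]×[20,32], reject
13. q=(0,8) nearest=3 d=1 new=(0,8) → add node 8 parent=3 cost=9
14. q=(9,1) nearest=2 d=3 new=(9,1) → add node 9 parent=2 cost=8
15. q=(11,31) nearest=7 d=12 new=(11,24) → blocked by [11,14]×[23,29], reject
16. q=(15,16) nearest=7 d=7 new=(13,16) → blocked by [10,14]×[16,19], reject
17. q=(20,45) nearest=7 d=26 new=(13,24) → blocked by [11,14]×[23,29], reject
18. q=(10,7) nearest=5 d=2 new=(10,7) → add node 10 parent=5 cost=12
19. q=(12,20) nearest=7 d=4 new=(12,20) → add node 11 parent=7 cost=22
20. q=(0,43) nearest=11 d=23 new=(7,25) → add node 12 parent=11 cost=27
21. q=(0,29) nearest=12 d=7 new=(2,29) → blocked by [2,5]×[20,32], reject
22. q=(16,8) nearest=5 d=5 new=(16,8) → add node 13 parent=5 cost=15
23. q=(9,18) nearest=7 d=1 new=(9,18) → add node 14 parent=7 cost=19; rewire 12→14 (26<27)
24. q=(6,16) nearest=4 d=3 new=(6,16) → add node 15 parent=4 cost=16; rewire 12→15 (25<26)
25. q=(13,17) nearest=11 d=3 new=(13,17) → blocked by [10,14]×[16,19], reject

Rewire events: 2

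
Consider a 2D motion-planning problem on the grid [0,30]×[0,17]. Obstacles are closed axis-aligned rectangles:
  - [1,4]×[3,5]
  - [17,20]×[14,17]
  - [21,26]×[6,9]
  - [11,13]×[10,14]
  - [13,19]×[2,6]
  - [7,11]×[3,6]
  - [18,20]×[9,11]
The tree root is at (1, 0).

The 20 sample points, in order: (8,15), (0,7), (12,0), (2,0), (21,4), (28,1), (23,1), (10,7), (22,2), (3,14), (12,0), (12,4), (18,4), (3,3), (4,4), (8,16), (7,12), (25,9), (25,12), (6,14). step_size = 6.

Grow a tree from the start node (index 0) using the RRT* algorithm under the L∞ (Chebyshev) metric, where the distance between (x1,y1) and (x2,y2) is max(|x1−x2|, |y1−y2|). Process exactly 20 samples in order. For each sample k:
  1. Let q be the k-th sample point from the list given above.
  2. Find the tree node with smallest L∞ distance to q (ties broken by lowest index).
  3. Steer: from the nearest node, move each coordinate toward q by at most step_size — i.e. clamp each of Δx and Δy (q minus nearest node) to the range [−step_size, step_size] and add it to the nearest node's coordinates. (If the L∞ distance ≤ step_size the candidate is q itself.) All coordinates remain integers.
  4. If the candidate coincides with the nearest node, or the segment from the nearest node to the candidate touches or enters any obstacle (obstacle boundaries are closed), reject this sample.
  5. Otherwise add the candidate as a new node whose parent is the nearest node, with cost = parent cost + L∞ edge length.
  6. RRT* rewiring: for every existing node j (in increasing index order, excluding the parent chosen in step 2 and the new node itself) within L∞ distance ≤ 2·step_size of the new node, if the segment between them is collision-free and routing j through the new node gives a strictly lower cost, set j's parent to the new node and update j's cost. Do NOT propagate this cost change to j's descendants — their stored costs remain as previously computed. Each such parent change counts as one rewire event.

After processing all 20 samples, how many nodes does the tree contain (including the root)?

1. q=(8,15) nearest=0 d=15 new=(7,6) → blocked by [1,4]×[3,5], reject
2. q=(0,7) nearest=0 d=7 new=(0,6) → add node 1 parent=0 cost=6
3. q=(12,0) nearest=0 d=11 new=(7,0) → add node 2 parent=0 cost=6
4. q=(2,0) nearest=0 d=1 new=(2,0) → add node 3 parent=0 cost=1
5. q=(21,4) nearest=2 d=14 new=(13,4) → blocked by [13,19]×[2,6], reject
6. q=(28,1) nearest=2 d=21 new=(13,1) → add node 4 parent=2 cost=12
7. q=(23,1) nearest=4 d=10 new=(19,1) → add node 5 parent=4 cost=18
8. q=(10,7) nearest=4 d=6 new=(10,7) → blocked by [7,11]×[3,6], reject
9. q=(22,2) nearest=5 d=3 new=(22,2) → add node 6 parent=5 cost=21
10. q=(3,14) nearest=1 d=8 new=(3,12) → add node 7 parent=1 cost=12
11. q=(12,0) nearest=4 d=1 new=(12,0) → add node 8 parent=4 cost=13
12. q=(12,4) nearest=4 d=3 new=(12,4) → add node 9 parent=4 cost=15
13. q=(18,4) nearest=5 d=3 new=(18,4) → blocked by [13,19]×[2,6], reject
14. q=(3,3) nearest=0 d=3 new=(3,3) → blocked by [1,4]×[3,5], reject
15. q=(4,4) nearest=0 d=4 new=(4,4) → blocked by [1,4]×[3,5], reject
16. q=(8,16) nearest=7 d=5 new=(8,16) → add node 10 parent=7 cost=17
17. q=(7,12) nearest=7 d=4 new=(7,12) → add node 11 parent=7 cost=16
18. q=(25,9) nearest=6 d=7 new=(25,8) → blocked by [21,26]×[6,9], reject
19. q=(25,12) nearest=6 d=10 new=(25,8) → blocked by [21,26]×[6,9], reject
20. q=(6,14) nearest=10 d=2 new=(6,14) → add node 12 parent=10 cost=19

Node count: 13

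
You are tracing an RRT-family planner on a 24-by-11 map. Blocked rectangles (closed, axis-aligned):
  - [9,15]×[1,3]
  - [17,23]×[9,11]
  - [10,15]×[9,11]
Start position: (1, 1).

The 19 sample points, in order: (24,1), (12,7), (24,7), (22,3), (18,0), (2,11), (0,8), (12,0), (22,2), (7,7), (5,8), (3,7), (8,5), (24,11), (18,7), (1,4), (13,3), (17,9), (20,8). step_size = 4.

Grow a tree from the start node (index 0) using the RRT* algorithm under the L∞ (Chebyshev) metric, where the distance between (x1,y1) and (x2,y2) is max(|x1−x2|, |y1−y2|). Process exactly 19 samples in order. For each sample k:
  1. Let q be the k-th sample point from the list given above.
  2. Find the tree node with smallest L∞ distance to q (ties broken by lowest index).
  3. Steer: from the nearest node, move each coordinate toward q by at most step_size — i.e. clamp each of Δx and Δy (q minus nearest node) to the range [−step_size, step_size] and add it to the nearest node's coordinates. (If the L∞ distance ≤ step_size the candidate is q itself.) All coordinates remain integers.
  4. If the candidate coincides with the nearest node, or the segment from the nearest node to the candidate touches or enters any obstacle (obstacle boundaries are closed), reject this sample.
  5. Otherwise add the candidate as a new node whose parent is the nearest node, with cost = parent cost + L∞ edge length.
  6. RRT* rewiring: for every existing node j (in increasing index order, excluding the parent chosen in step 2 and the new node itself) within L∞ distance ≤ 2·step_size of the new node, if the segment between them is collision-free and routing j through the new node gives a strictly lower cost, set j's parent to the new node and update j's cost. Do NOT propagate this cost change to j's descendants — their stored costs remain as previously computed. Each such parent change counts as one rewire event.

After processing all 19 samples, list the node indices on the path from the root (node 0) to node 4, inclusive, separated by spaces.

Path: 0 1 2 3 4

1. q=(24,1) nearest=0 d=23 new=(5,1) → add node 1 parent=0 cost=4
2. q=(12,7) nearest=1 d=7 new=(9,5) → add node 2 parent=1 cost=8
3. q=(24,7) nearest=2 d=15 new=(13,7) → add node 3 parent=2 cost=12
4. q=(22,3) nearest=3 d=9 new=(17,3) → add node 4 parent=3 cost=16
5. q=(18,0) nearest=4 d=3 new=(18,0) → add node 5 parent=4 cost=19
6. q=(2,11) nearest=2 d=7 new=(5,9) → add node 6 parent=2 cost=12
7. q=(0,8) nearest=6 d=5 new=(1,8) → add node 7 parent=6 cost=16
8. q=(12,0) nearest=2 d=5 new=(12,1) → blocked by [9,15]×[1,3], reject
9. q=(22,2) nearest=5 d=4 new=(22,2) → add node 8 parent=5 cost=23
10. q=(7,7) nearest=2 d=2 new=(7,7) → add node 9 parent=2 cost=10
11. q=(5,8) nearest=6 d=1 new=(5,8) → add node 10 parent=6 cost=13
12. q=(3,7) nearest=6 d=2 new=(3,7) → add node 11 parent=6 cost=14
13. q=(8,5) nearest=2 d=1 new=(8,5) → add node 12 parent=2 cost=9; rewire 10→12 (12<13)
14. q=(24,11) nearest=4 d=8 new=(21,7) → add node 13 parent=4 cost=20
15. q=(18,7) nearest=13 d=3 new=(18,7) → add node 14 parent=13 cost=23
16. q=(1,4) nearest=0 d=3 new=(1,4) → add node 15 parent=0 cost=3; rewire 6→15 (8<12); rewire 7→15 (7<16); rewire 9→15 (9<10); rewire 10→15 (7<12); rewire 11→15 (6<14)
17. q=(13,3) nearest=2 d=4 new=(13,3) → blocked by [9,15]×[1,3], reject
18. q=(17,9) nearest=14 d=2 new=(17,9) → blocked by [17,23]×[9,11], reject
19. q=(20,8) nearest=13 d=1 new=(20,8) → add node 16 parent=13 cost=21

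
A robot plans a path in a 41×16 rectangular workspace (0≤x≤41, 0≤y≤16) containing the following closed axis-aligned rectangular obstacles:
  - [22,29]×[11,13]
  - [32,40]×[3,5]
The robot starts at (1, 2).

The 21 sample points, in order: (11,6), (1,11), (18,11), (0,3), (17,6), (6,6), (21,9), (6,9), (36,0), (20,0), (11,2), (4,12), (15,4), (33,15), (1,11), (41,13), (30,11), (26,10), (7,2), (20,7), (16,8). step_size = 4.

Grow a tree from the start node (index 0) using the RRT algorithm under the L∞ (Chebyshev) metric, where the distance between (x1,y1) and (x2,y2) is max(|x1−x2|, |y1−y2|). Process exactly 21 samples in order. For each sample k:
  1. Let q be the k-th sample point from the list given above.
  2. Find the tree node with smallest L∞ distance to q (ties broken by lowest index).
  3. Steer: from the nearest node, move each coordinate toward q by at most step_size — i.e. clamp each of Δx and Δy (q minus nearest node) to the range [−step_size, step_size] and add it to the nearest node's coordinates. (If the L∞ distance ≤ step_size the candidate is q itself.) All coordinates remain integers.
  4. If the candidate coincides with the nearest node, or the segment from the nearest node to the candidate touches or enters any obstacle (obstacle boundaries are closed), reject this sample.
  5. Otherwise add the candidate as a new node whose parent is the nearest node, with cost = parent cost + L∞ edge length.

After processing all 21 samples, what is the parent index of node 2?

1. q=(11,6) nearest=0 d=10 new=(5,6) → add node 1 parent=0 cost=4
2. q=(1,11) nearest=1 d=5 new=(1,10) → add node 2 parent=1 cost=8
3. q=(18,11) nearest=1 d=13 new=(9,10) → add node 3 parent=1 cost=8
4. q=(0,3) nearest=0 d=1 new=(0,3) → add node 4 parent=0 cost=1
5. q=(17,6) nearest=3 d=8 new=(13,6) → add node 5 parent=3 cost=12
6. q=(6,6) nearest=1 d=1 new=(6,6) → add node 6 parent=1 cost=5
7. q=(21,9) nearest=5 d=8 new=(17,9) → add node 7 parent=5 cost=16
8. q=(6,9) nearest=1 d=3 new=(6,9) → add node 8 parent=1 cost=7
9. q=(36,0) nearest=7 d=19 new=(21,5) → add node 9 parent=7 cost=20
10. q=(20,0) nearest=9 d=5 new=(20,1) → add node 10 parent=9 cost=24
11. q=(11,2) nearest=5 d=4 new=(11,2) → add node 11 parent=5 cost=16
12. q=(4,12) nearest=2 d=3 new=(4,12) → add node 12 parent=2 cost=11
13. q=(15,4) nearest=5 d=2 new=(15,4) → add node 13 parent=5 cost=14
14. q=(33,15) nearest=9 d=12 new=(25,9) → add node 14 parent=9 cost=24
15. q=(1,11) nearest=2 d=1 new=(1,11) → add node 15 parent=2 cost=9
16. q=(41,13) nearest=14 d=16 new=(29,13) → blocked by [22,29]×[11,13], reject
17. q=(30,11) nearest=14 d=5 new=(29,11) → blocked by [22,29]×[11,13], reject
18. q=(26,10) nearest=14 d=1 new=(26,10) → add node 16 parent=14 cost=25
19. q=(7,2) nearest=1 d=4 new=(7,2) → add node 17 parent=1 cost=8
20. q=(20,7) nearest=9 d=2 new=(20,7) → add node 18 parent=9 cost=22
21. q=(16,8) nearest=7 d=1 new=(16,8) → add node 19 parent=7 cost=17

Parent of node 2: 1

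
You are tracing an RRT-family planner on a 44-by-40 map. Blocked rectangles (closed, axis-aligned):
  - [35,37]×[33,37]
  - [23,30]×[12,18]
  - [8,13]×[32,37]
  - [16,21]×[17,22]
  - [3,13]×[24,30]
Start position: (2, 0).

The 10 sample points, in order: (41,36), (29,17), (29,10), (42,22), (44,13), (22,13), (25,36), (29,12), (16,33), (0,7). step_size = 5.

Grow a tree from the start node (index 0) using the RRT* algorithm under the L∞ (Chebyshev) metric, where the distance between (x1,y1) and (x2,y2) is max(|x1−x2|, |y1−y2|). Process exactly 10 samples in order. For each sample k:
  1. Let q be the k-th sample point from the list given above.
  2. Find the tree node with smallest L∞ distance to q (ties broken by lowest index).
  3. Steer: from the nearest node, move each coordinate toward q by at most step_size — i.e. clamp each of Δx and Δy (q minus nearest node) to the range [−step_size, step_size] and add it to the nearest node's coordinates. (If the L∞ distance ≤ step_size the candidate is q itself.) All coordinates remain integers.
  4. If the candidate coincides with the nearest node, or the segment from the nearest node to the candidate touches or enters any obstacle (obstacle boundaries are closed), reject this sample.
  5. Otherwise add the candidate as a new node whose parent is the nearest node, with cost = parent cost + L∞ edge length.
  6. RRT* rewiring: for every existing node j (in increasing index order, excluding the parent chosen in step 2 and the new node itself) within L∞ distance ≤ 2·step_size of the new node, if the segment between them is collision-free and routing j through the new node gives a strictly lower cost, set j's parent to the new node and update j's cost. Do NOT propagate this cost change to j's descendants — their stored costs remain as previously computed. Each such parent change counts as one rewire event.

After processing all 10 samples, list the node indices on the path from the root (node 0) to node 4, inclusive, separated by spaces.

Path: 0 1 2 3 4

1. q=(41,36) nearest=0 d=39 new=(7,5) → add node 1 parent=0 cost=5
2. q=(29,17) nearest=1 d=22 new=(12,10) → add node 2 parent=1 cost=10
3. q=(29,10) nearest=2 d=17 new=(17,10) → add node 3 parent=2 cost=15
4. q=(42,22) nearest=3 d=25 new=(22,15) → add node 4 parent=3 cost=20
5. q=(44,13) nearest=4 d=22 new=(27,13) → blocked by [23,30]×[12,18], reject
6. q=(22,13) nearest=4 d=2 new=(22,13) → add node 5 parent=4 cost=22
7. q=(25,36) nearest=4 d=21 new=(25,20) → blocked by [23,30]×[12,18], reject
8. q=(29,12) nearest=4 d=7 new=(27,12) → blocked by [23,30]×[12,18], reject
9. q=(16,33) nearest=4 d=18 new=(17,20) → blocked by [16,21]×[17,22], reject
10. q=(0,7) nearest=0 d=7 new=(0,5) → add node 6 parent=0 cost=5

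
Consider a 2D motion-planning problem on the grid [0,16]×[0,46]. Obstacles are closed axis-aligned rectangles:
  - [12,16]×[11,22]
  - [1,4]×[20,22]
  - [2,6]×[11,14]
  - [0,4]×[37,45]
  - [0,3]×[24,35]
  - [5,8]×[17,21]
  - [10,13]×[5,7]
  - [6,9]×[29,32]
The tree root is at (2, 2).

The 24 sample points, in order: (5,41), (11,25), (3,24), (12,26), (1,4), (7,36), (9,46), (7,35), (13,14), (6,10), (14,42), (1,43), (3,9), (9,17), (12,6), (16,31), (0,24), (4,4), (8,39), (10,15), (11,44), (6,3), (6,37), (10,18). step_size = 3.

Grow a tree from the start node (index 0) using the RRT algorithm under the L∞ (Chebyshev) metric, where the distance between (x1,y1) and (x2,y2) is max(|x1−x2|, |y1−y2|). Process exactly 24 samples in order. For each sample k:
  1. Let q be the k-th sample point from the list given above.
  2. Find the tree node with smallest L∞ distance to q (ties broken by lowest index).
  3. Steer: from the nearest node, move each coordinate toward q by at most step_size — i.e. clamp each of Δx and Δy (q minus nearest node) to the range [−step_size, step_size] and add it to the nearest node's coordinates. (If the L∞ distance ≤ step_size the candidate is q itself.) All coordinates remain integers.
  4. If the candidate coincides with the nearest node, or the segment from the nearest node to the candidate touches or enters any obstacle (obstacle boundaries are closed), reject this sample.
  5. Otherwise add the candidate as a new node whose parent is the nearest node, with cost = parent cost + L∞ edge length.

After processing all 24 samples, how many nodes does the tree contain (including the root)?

1. q=(5,41) nearest=0 d=39 new=(5,5) → add node 1 parent=0 cost=3
2. q=(11,25) nearest=1 d=20 new=(8,8) → add node 2 parent=1 cost=6
3. q=(3,24) nearest=2 d=16 new=(5,11) → blocked by [2,6]×[11,14], reject
4. q=(12,26) nearest=2 d=18 new=(11,11) → add node 3 parent=2 cost=9
5. q=(1,4) nearest=0 d=2 new=(1,4) → add node 4 parent=0 cost=2
6. q=(7,36) nearest=3 d=25 new=(8,14) → add node 5 parent=3 cost=12
7. q=(9,46) nearest=5 d=32 new=(9,17) → add node 6 parent=5 cost=15
8. q=(7,35) nearest=6 d=18 new=(7,20) → blocked by [5,8]×[17,21], reject
9. q=(13,14) nearest=3 d=3 new=(13,14) → blocked by [12,16]×[11,22], reject
10. q=(6,10) nearest=2 d=2 new=(6,10) → add node 7 parent=2 cost=8
11. q=(14,42) nearest=6 d=25 new=(12,20) → blocked by [12,16]×[11,22], reject
12. q=(1,43) nearest=6 d=26 new=(6,20) → blocked by [5,8]×[17,21], reject
13. q=(3,9) nearest=7 d=3 new=(3,9) → add node 8 parent=7 cost=11
14. q=(9,17) nearest=6 d=0 → coincident, reject
15. q=(12,6) nearest=2 d=4 new=(11,6) → blocked by [10,13]×[5,7], reject
16. q=(16,31) nearest=6 d=14 new=(12,20) → blocked by [12,16]×[11,22], reject
17. q=(0,24) nearest=6 d=9 new=(6,20) → blocked by [5,8]×[17,21], reject
18. q=(4,4) nearest=1 d=1 new=(4,4) → add node 9 parent=1 cost=4
19. q=(8,39) nearest=6 d=22 new=(8,20) → blocked by [5,8]×[17,21], reject
20. q=(10,15) nearest=5 d=2 new=(10,15) → add node 10 parent=5 cost=14
21. q=(11,44) nearest=6 d=27 new=(11,20) → add node 11 parent=6 cost=18
22. q=(6,3) nearest=1 d=2 new=(6,3) → add node 12 parent=1 cost=5
23. q=(6,37) nearest=11 d=17 new=(8,23) → add node 13 parent=11 cost=21
24. q=(10,18) nearest=6 d=1 new=(10,18) → add node 14 parent=6 cost=16

Node count: 15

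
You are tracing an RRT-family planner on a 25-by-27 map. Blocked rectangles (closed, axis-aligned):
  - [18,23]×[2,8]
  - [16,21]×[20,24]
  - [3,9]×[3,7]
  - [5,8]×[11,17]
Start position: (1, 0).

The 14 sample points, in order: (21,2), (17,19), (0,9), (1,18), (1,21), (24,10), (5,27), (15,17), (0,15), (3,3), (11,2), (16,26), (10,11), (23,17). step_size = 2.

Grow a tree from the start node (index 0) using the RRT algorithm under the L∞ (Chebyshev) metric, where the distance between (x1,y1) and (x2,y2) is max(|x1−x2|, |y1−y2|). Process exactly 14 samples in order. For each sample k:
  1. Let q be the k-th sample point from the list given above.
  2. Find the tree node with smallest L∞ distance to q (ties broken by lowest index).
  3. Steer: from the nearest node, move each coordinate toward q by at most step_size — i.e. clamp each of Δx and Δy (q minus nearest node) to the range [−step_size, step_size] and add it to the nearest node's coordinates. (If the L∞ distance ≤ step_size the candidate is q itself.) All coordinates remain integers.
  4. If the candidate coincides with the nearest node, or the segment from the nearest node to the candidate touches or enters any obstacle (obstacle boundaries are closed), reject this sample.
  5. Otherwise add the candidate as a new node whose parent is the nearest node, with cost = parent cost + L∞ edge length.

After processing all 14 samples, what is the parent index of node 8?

Parent of node 8: 6

1. q=(21,2) nearest=0 d=20 new=(3,2) → add node 1 parent=0 cost=2
2. q=(17,19) nearest=1 d=17 new=(5,4) → blocked by [3,9]×[3,7], reject
3. q=(0,9) nearest=1 d=7 new=(1,4) → add node 2 parent=1 cost=4
4. q=(1,18) nearest=2 d=14 new=(1,6) → add node 3 parent=2 cost=6
5. q=(1,21) nearest=3 d=15 new=(1,8) → add node 4 parent=3 cost=8
6. q=(24,10) nearest=1 d=21 new=(5,4) → blocked by [3,9]×[3,7], reject
7. q=(5,27) nearest=4 d=19 new=(3,10) → add node 5 parent=4 cost=10
8. q=(15,17) nearest=5 d=12 new=(5,12) → blocked by [5,8]×[11,17], reject
9. q=(0,15) nearest=5 d=5 new=(1,12) → add node 6 parent=5 cost=12
10. q=(3,3) nearest=1 d=1 new=(3,3) → blocked by [3,9]×[3,7], reject
11. q=(11,2) nearest=1 d=8 new=(5,2) → add node 7 parent=1 cost=4
12. q=(16,26) nearest=6 d=15 new=(3,14) → add node 8 parent=6 cost=14
13. q=(10,11) nearest=5 d=7 new=(5,11) → blocked by [5,8]×[11,17], reject
14. q=(23,17) nearest=7 d=18 new=(7,4) → blocked by [3,9]×[3,7], reject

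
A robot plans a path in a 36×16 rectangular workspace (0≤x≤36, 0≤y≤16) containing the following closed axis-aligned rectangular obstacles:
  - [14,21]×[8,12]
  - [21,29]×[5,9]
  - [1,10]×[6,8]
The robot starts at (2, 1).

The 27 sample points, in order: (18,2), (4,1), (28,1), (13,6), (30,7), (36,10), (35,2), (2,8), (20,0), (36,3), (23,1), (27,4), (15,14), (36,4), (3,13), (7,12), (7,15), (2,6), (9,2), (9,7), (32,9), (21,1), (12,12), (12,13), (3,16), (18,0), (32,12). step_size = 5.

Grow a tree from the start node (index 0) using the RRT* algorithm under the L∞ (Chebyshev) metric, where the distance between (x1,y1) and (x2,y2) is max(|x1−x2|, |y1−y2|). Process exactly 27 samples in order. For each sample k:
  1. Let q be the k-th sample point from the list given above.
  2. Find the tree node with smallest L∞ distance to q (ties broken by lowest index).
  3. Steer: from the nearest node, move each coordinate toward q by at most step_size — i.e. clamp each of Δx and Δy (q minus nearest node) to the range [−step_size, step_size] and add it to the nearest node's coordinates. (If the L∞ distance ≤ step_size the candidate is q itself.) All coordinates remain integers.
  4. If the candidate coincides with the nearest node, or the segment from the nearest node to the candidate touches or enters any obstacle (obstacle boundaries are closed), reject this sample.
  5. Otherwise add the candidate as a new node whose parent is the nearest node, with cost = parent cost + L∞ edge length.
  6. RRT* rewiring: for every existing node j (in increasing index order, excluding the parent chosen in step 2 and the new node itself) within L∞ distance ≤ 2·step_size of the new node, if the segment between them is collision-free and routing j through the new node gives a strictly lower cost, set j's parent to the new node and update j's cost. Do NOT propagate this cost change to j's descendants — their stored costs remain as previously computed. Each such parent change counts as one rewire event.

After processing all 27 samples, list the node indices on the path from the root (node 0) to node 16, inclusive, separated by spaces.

Path: 0 1 15 5 6 7 16

1. q=(18,2) nearest=0 d=16 new=(7,2) → add node 1 parent=0 cost=5
2. q=(4,1) nearest=0 d=2 new=(4,1) → add node 2 parent=0 cost=2
3. q=(28,1) nearest=1 d=21 new=(12,1) → add node 3 parent=1 cost=10
4. q=(13,6) nearest=3 d=5 new=(13,6) → add node 4 parent=3 cost=15
5. q=(30,7) nearest=4 d=17 new=(18,7) → add node 5 parent=4 cost=20
6. q=(36,10) nearest=5 d=18 new=(23,10) → blocked by [14,21]×[8,12], reject
7. q=(35,2) nearest=5 d=17 new=(23,2) → add node 6 parent=5 cost=25
8. q=(2,8) nearest=1 d=6 new=(2,7) → blocked by [1,10]×[6,8], reject
9. q=(20,0) nearest=6 d=3 new=(20,0) → add node 7 parent=6 cost=28
10. q=(36,3) nearest=6 d=13 new=(28,3) → add node 8 parent=6 cost=30
11. q=(23,1) nearest=6 d=1 new=(23,1) → add node 9 parent=6 cost=26
12. q=(27,4) nearest=8 d=1 new=(27,4) → add node 10 parent=8 cost=31
13. q=(15,14) nearest=5 d=7 new=(15,12) → blocked by [14,21]×[8,12], reject
14. q=(36,4) nearest=8 d=8 new=(33,4) → add node 11 parent=8 cost=35
15. q=(3,13) nearest=4 d=10 new=(8,11) → add node 12 parent=4 cost=20
16. q=(7,12) nearest=12 d=1 new=(7,12) → add node 13 parent=12 cost=21
17. q=(7,15) nearest=13 d=3 new=(7,15) → add node 14 parent=13 cost=24
18. q=(2,6) nearest=0 d=5 new=(2,6) → blocked by [1,10]×[6,8], reject
19. q=(9,2) nearest=1 d=2 new=(9,2) → add node 15 parent=1 cost=7; rewire 4→15 (11<15); rewire 5→15 (16<20)
20. q=(9,7) nearest=4 d=4 new=(9,7) → blocked by [1,10]×[6,8], reject
21. q=(32,9) nearest=10 d=5 new=(32,9) → blocked by [21,29]×[5,9], reject
22. q=(21,1) nearest=7 d=1 new=(21,1) → add node 16 parent=7 cost=29
23. q=(12,12) nearest=12 d=4 new=(12,12) → add node 17 parent=12 cost=24
24. q=(12,13) nearest=17 d=1 new=(12,13) → add node 18 parent=17 cost=25
25. q=(3,16) nearest=13 d=4 new=(3,16) → add node 19 parent=13 cost=25
26. q=(18,0) nearest=7 d=2 new=(18,0) → add node 20 parent=7 cost=30
27. q=(32,12) nearest=10 d=8 new=(32,9) → blocked by [21,29]×[5,9], reject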